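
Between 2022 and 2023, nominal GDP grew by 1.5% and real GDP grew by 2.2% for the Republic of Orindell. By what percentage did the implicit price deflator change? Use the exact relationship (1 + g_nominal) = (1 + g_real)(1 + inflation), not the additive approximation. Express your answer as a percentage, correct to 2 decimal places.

-0.68%

(1 + g_nom) = (1 + g_real)(1 + π), so π = 1.0150 / 1.0220 − 1 = -0.00685.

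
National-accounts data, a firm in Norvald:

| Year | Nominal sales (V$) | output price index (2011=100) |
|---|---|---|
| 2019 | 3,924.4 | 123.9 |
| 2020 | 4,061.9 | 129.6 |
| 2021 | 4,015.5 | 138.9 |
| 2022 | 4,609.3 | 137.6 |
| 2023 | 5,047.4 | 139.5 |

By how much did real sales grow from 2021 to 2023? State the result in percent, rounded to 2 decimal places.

Real sales 2021 = 4015.5/1.389 = 2890.93.
Real sales 2023 = 5047.4/1.395 = 3618.21.
Change = 3618.21/2890.93 − 1 = 0.2516.

25.16%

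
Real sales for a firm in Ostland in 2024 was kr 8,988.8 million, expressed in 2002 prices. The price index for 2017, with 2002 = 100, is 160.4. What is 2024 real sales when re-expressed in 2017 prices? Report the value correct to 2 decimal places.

Real sales in 2017 prices = Real sales in 2002 prices × (P_2017/P_2002) = 8988.8 × 1.604 = 14418.04.

kr 14,418.04 million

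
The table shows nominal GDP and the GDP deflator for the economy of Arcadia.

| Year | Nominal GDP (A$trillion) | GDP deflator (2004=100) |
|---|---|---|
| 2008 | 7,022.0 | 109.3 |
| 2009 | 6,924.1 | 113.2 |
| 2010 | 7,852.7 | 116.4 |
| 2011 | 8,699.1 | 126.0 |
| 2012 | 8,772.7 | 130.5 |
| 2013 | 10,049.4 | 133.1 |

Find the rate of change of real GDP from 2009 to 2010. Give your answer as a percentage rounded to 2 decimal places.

Real GDP 2009 = 6924.1/1.132 = 6116.70.
Real GDP 2010 = 7852.7/1.164 = 6746.31.
Change = 6746.31/6116.70 − 1 = 0.1029.

10.29%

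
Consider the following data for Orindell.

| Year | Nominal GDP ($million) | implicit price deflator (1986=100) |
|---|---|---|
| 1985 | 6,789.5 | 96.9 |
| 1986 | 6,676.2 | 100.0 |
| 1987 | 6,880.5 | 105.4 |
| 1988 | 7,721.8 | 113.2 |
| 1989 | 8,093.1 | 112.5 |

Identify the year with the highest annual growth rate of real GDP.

1989

1986: real = 6676.2/1.000 = 6676.20; growth vs 1985 (7006.71) = -4.72%.
1987: real = 6880.5/1.054 = 6527.99; growth vs 1986 (6676.20) = -2.22%.
1988: real = 7721.8/1.132 = 6821.38; growth vs 1987 (6527.99) = 4.49%.
1989: real = 8093.1/1.125 = 7193.87; growth vs 1988 (6821.38) = 5.46%.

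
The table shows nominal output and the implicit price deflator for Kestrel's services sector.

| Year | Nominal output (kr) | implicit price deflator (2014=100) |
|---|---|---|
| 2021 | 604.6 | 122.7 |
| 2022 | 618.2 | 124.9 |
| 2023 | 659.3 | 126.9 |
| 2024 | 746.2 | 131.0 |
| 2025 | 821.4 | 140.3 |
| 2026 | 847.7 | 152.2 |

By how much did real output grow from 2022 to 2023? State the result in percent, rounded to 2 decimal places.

4.97%

Real output 2022 = 618.2/1.249 = 494.96.
Real output 2023 = 659.3/1.269 = 519.54.
Change = 519.54/494.96 − 1 = 0.0497.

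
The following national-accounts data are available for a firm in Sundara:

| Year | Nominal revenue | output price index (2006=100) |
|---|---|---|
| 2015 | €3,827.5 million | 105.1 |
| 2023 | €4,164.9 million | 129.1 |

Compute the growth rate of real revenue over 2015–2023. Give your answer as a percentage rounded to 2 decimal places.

Real revenue 2015 = 3827.5 / 1.051 = 3641.77.
Real revenue 2023 = 4164.9 / 1.291 = 3226.10.
Real growth = 3226.10 / 3641.77 − 1 = -0.1141.

-11.41%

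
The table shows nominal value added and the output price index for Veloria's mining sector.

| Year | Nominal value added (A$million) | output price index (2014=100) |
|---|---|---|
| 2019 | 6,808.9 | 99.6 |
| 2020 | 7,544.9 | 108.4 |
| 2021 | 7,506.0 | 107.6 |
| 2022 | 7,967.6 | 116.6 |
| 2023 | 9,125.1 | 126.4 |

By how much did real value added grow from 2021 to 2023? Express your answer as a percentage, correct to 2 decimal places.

Real value added 2021 = 7506.0/1.076 = 6975.84.
Real value added 2023 = 9125.1/1.264 = 7219.22.
Change = 7219.22/6975.84 − 1 = 0.0349.

3.49%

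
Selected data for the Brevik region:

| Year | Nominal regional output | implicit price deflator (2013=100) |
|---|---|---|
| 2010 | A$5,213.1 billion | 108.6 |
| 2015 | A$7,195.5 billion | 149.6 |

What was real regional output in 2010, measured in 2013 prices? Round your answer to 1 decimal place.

A$4,800.3 billion

Real regional output = Nominal / (implicit price deflator/100) = 5213.1 / 1.086 = 4800.28.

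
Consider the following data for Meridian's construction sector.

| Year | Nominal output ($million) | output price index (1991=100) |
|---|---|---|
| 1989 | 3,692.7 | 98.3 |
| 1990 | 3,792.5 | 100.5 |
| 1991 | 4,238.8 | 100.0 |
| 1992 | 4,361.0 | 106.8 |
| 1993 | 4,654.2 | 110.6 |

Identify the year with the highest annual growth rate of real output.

1991

1990: real = 3792.5/1.005 = 3773.63; growth vs 1989 (3756.56) = 0.45%.
1991: real = 4238.8/1.000 = 4238.80; growth vs 1990 (3773.63) = 12.33%.
1992: real = 4361.0/1.068 = 4083.33; growth vs 1991 (4238.80) = -3.67%.
1993: real = 4654.2/1.106 = 4208.14; growth vs 1992 (4083.33) = 3.06%.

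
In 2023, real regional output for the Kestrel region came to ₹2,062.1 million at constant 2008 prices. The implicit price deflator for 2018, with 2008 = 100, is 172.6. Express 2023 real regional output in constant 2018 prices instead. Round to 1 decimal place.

Real regional output in 2018 prices = Real regional output in 2008 prices × (P_2018/P_2008) = 2062.1 × 1.726 = 3559.18.

₹3,559.2 million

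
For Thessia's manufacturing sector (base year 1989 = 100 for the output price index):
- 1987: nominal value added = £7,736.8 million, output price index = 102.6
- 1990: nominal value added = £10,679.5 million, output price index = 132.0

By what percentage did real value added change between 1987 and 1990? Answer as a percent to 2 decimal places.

7.29%

Deflate each year: 1987 → 7736.8/1.026 = 7540.74; 1990 → 10679.5/1.320 = 8090.53.
So real value added changed by 8090.53/7540.74 − 1 = 0.0729, i.e. 7.29%.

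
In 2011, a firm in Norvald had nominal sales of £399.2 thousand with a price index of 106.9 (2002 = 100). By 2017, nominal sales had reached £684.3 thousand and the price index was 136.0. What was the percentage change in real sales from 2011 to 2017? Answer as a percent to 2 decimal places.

Real sales 2011 = 399.2 / 1.069 = 373.43.
Real sales 2017 = 684.3 / 1.360 = 503.16.
Real growth = 503.16 / 373.43 − 1 = 0.3474.

34.74%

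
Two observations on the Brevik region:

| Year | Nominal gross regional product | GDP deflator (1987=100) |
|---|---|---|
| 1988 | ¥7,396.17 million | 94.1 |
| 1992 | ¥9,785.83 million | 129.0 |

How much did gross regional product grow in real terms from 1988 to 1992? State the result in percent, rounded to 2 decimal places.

-3.49%

Real gross regional product 1988 = 7396.17 / 0.941 = 7859.90.
Real gross regional product 1992 = 9785.83 / 1.290 = 7585.91.
Real growth = 7585.91 / 7859.90 − 1 = -0.0349.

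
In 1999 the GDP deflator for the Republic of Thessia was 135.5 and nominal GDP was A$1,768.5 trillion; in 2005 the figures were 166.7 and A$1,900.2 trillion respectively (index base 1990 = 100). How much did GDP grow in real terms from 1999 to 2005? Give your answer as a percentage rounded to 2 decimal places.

Deflate each year: 1999 → 1768.5/1.355 = 1305.17; 2005 → 1900.2/1.667 = 1139.89.
So real GDP changed by 1139.89/1305.17 − 1 = -0.1266, i.e. -12.66%.

-12.66%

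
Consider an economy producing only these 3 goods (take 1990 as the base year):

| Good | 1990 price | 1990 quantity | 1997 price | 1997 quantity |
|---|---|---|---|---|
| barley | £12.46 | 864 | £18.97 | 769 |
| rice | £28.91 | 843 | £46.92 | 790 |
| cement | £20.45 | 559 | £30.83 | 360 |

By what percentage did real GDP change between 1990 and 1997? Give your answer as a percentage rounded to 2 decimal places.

Real GDP 1990 = Nominal GDP 1990 = 12.46·864 + 28.91·843 + 20.45·559 = 46568.12.
Real GDP 1997 (at 1990 prices) = 12.46·769 + 28.91·790 + 20.45·360 = 39782.64.
Real growth = 39782.64/46568.12 − 1 = -0.1457.

-14.57%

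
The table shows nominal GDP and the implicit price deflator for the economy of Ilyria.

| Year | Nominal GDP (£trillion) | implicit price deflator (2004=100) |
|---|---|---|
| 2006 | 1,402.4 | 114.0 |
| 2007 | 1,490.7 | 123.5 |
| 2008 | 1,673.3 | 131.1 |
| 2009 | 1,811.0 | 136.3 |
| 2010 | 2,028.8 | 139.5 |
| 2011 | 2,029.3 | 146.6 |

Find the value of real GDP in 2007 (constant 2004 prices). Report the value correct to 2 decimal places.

Real GDP 2007 = 1490.7 / 1.235 = 1207.04.

£1,207.04 trillion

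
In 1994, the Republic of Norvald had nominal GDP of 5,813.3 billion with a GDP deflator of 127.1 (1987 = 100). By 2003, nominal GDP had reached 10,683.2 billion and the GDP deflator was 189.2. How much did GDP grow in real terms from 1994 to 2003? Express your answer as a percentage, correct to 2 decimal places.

Real GDP 1994 = 5813.3 / 1.271 = 4573.80.
Real GDP 2003 = 10683.2 / 1.892 = 5646.51.
Real growth = 5646.51 / 4573.80 − 1 = 0.2345.

23.45%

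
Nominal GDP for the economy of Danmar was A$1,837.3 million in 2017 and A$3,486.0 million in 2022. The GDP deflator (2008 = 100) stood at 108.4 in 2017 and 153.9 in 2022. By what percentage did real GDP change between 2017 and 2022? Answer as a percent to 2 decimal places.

Deflate each year: 2017 → 1837.3/1.084 = 1694.93; 2022 → 3486.0/1.539 = 2265.11.
So real GDP changed by 2265.11/1694.93 − 1 = 0.3364, i.e. 33.64%.

33.64%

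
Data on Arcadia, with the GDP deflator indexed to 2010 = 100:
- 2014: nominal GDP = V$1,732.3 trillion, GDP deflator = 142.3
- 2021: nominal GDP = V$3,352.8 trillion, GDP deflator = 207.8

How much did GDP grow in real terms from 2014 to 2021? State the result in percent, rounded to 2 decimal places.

Real GDP 2014 = 1732.3 / 1.423 = 1217.36.
Real GDP 2021 = 3352.8 / 2.078 = 1613.47.
Real growth = 1613.47 / 1217.36 − 1 = 0.3254.

32.54%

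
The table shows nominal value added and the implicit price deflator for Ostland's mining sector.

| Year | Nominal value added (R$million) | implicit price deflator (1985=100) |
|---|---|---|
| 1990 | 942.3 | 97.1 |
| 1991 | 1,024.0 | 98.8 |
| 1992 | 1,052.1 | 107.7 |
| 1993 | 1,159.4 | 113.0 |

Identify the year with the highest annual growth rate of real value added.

1991

1991: real = 1024.0/0.988 = 1036.44; growth vs 1990 (970.44) = 6.80%.
1992: real = 1052.1/1.077 = 976.88; growth vs 1991 (1036.44) = -5.75%.
1993: real = 1159.4/1.130 = 1026.02; growth vs 1992 (976.88) = 5.03%.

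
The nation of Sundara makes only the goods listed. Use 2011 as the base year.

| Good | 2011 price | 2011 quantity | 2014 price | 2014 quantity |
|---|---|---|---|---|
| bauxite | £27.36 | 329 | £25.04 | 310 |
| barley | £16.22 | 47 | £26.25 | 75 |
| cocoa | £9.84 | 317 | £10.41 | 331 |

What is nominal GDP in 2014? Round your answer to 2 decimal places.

Nominal GDP 2014 = Σ (p_2014 × q_2014) = 25.04·310 + 26.25·75 + 10.41·331 = 13176.86.

£13176.86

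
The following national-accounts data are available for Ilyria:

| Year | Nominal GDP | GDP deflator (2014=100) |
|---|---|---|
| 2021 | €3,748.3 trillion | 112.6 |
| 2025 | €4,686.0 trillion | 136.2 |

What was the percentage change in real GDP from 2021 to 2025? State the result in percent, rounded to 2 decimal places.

3.35%

Deflate each year: 2021 → 3748.3/1.126 = 3328.86; 2025 → 4686.0/1.362 = 3440.53.
So real GDP changed by 3440.53/3328.86 − 1 = 0.0335, i.e. 3.35%.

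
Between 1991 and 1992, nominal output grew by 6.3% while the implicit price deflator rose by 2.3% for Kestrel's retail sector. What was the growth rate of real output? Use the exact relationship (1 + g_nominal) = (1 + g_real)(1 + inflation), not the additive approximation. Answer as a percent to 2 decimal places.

3.91%

(1 + g_nom) = (1 + g_real)(1 + π), so g_real = 1.0630 / 1.0230 − 1 = 0.03910.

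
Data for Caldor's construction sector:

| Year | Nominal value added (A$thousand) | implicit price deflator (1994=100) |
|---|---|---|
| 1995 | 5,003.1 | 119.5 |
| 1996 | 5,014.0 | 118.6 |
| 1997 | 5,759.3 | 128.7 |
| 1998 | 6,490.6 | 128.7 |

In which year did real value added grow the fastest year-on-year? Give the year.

1996: real = 5014.0/1.186 = 4227.66; growth vs 1995 (4186.69) = 0.98%.
1997: real = 5759.3/1.287 = 4474.98; growth vs 1996 (4227.66) = 5.85%.
1998: real = 6490.6/1.287 = 5043.20; growth vs 1997 (4474.98) = 12.70%.

1998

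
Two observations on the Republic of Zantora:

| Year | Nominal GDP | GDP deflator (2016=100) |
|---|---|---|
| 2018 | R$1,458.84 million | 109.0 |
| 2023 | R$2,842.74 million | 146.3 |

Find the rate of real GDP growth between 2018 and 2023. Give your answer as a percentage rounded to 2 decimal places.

Deflate each year: 2018 → 1458.84/1.090 = 1338.39; 2023 → 2842.74/1.463 = 1943.09.
So real GDP changed by 1943.09/1338.39 − 1 = 0.4518, i.e. 45.18%.

45.18%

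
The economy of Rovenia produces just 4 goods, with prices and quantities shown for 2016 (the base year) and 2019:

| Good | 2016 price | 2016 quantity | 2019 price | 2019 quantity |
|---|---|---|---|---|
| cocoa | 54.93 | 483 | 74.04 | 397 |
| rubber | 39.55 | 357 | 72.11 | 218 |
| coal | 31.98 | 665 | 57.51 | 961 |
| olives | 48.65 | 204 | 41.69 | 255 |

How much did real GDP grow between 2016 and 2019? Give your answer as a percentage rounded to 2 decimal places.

Real GDP 2016 = Nominal GDP 2016 = 54.93·483 + 39.55·357 + 31.98·665 + 48.65·204 = 71841.84.
Real GDP 2019 (at 2016 prices) = 54.93·397 + 39.55·218 + 31.98·961 + 48.65·255 = 73567.64.
Real growth = 73567.64/71841.84 − 1 = 0.0240.

2.40%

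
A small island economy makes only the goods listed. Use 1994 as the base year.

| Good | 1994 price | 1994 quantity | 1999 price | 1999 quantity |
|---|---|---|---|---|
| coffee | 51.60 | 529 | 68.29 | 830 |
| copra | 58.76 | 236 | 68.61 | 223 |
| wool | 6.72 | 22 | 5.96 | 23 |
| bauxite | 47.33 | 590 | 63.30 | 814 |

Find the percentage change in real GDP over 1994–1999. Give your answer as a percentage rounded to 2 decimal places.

Real GDP 1994 = Nominal GDP 1994 = 51.60·529 + 58.76·236 + 6.72·22 + 47.33·590 = 69236.30.
Real GDP 1999 (at 1994 prices) = 51.60·830 + 58.76·223 + 6.72·23 + 47.33·814 = 94612.66.
Real growth = 94612.66/69236.30 − 1 = 0.3665.

36.65%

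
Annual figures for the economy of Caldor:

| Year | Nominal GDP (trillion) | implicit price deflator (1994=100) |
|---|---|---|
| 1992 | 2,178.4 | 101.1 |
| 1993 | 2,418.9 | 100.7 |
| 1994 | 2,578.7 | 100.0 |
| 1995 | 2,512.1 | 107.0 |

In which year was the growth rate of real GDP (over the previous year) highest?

1993: real = 2418.9/1.007 = 2402.09; growth vs 1992 (2154.70) = 11.48%.
1994: real = 2578.7/1.000 = 2578.70; growth vs 1993 (2402.09) = 7.35%.
1995: real = 2512.1/1.070 = 2347.76; growth vs 1994 (2578.70) = -8.96%.

1993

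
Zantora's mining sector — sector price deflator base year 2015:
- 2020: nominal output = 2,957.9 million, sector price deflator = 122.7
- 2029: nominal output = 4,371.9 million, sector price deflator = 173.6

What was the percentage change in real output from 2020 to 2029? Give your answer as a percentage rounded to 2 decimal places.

4.47%

Real output 2020 = 2957.9 / 1.227 = 2410.68.
Real output 2029 = 4371.9 / 1.736 = 2518.38.
Real growth = 2518.38 / 2410.68 − 1 = 0.0447.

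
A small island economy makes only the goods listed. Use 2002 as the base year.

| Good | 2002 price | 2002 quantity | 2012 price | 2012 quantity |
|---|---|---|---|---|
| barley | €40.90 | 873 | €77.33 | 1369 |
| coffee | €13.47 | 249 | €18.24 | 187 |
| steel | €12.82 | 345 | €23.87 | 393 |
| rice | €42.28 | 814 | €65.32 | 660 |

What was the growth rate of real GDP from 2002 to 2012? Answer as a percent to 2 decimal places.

Real GDP 2002 = Nominal GDP 2002 = 40.90·873 + 13.47·249 + 12.82·345 + 42.28·814 = 77898.55.
Real GDP 2012 (at 2002 prices) = 40.90·1369 + 13.47·187 + 12.82·393 + 42.28·660 = 91454.05.
Real growth = 91454.05/77898.55 − 1 = 0.1740.

17.40%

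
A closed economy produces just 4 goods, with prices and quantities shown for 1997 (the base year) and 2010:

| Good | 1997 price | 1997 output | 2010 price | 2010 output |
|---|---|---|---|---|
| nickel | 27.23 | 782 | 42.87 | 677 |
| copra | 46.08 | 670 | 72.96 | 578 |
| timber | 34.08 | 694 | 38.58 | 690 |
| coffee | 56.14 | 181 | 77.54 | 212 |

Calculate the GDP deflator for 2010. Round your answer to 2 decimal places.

141.95

Nominal GDP 2010 = 42.87·677 + 72.96·578 + 38.58·690 + 77.54·212 = 114252.55.
Real GDP 2010 (at 1997 prices) = 27.23·677 + 46.08·578 + 34.08·690 + 56.14·212 = 80485.83.
Deflator = Nominal/Real × 100 = 114252.55/80485.83 × 100 = 141.954.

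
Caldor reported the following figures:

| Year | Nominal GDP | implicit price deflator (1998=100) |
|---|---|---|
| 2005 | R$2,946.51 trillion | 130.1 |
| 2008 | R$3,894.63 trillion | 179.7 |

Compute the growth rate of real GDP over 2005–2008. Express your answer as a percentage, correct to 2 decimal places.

Real GDP 2005 = 2946.51 / 1.301 = 2264.80.
Real GDP 2008 = 3894.63 / 1.797 = 2167.30.
Real growth = 2167.30 / 2264.80 − 1 = -0.0431.

-4.31%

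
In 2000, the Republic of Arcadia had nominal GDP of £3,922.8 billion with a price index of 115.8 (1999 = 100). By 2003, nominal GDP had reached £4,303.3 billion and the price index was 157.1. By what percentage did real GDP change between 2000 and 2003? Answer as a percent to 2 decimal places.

-19.14%

Deflate each year: 2000 → 3922.8/1.158 = 3387.56; 2003 → 4303.3/1.571 = 2739.21.
So real GDP changed by 2739.21/3387.56 − 1 = -0.1914, i.e. -19.14%.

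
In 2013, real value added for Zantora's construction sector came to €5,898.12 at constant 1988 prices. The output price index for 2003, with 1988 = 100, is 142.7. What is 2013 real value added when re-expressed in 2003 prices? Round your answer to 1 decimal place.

€8,416.6

Real value added in 2003 prices = Real value added in 1988 prices × (P_2003/P_1988) = 5898.12 × 1.427 = 8416.62.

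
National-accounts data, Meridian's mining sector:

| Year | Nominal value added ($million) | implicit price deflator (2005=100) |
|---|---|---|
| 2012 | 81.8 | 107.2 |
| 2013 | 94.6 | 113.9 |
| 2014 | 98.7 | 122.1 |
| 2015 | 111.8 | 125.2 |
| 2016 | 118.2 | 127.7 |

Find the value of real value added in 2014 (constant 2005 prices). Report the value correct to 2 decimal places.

Real value added 2014 = 98.7 / 1.221 = 80.84.

$80.84 million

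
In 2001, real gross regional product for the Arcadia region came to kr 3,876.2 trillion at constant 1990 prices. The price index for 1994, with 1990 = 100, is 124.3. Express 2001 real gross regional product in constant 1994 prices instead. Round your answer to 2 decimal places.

kr 4,818.12 trillion

Real gross regional product in 1994 prices = Real gross regional product in 1990 prices × (P_1994/P_1990) = 3876.2 × 1.243 = 4818.12.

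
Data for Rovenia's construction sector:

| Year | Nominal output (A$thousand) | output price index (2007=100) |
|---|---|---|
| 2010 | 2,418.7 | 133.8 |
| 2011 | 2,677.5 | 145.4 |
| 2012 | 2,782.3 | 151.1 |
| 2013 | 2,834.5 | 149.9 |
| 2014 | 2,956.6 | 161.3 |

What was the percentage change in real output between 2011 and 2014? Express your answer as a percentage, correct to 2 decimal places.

Real output 2011 = 2677.5/1.454 = 1841.47.
Real output 2014 = 2956.6/1.613 = 1832.98.
Change = 1832.98/1841.47 − 1 = -0.0046.

-0.46%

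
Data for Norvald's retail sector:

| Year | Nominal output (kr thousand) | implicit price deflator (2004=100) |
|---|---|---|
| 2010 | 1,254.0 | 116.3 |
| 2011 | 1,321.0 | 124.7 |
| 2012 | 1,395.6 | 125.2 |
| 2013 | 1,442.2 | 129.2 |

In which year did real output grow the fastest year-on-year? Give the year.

2012

2011: real = 1321.0/1.247 = 1059.34; growth vs 2010 (1078.25) = -1.75%.
2012: real = 1395.6/1.252 = 1114.70; growth vs 2011 (1059.34) = 5.23%.
2013: real = 1442.2/1.292 = 1116.25; growth vs 2012 (1114.70) = 0.14%.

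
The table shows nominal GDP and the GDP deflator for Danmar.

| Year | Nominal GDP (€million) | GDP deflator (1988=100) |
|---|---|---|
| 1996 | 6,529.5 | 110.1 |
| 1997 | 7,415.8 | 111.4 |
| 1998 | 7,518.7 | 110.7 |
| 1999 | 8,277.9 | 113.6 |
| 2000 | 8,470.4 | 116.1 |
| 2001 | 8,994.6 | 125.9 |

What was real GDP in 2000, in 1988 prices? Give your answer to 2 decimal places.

€7,295.78 million

Real GDP 2000 = 8470.4 / 1.161 = 7295.78.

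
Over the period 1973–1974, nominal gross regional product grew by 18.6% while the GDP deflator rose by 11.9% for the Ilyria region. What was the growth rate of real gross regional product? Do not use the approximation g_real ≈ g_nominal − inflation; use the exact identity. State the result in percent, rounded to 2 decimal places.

(1 + g_nom) = (1 + g_real)(1 + π), so g_real = 1.1860 / 1.1190 − 1 = 0.05987.

5.99%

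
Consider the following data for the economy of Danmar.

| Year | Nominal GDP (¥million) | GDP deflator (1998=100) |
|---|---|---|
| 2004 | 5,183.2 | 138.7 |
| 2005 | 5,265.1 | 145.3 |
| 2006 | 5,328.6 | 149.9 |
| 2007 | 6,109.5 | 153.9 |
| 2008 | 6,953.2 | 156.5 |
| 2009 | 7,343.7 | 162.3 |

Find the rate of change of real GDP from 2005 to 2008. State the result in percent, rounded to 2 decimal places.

22.61%

Real GDP 2005 = 5265.1/1.453 = 3623.61.
Real GDP 2008 = 6953.2/1.565 = 4442.94.
Change = 4442.94/3623.61 − 1 = 0.2261.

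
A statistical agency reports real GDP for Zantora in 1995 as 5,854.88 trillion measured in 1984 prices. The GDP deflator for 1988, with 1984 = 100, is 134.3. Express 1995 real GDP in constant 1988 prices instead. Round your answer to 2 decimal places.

7,863.10 trillion

Real GDP in 1988 prices = Real GDP in 1984 prices × (P_1988/P_1984) = 5854.88 × 1.343 = 7863.10.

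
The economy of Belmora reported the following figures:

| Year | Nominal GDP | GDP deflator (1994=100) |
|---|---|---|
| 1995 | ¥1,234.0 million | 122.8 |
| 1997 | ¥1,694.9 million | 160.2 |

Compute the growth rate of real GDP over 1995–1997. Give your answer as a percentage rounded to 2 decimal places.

Real GDP 1995 = 1234.0 / 1.228 = 1004.89.
Real GDP 1997 = 1694.9 / 1.602 = 1057.99.
Real growth = 1057.99 / 1004.89 − 1 = 0.0528.

5.28%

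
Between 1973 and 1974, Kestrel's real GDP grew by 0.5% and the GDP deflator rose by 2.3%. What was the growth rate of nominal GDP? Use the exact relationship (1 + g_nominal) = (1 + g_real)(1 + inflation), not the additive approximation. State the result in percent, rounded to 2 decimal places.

2.81%

(1 + g_nom) = (1 + g_real)(1 + π) = 1.0050 × 1.0230 = 1.02812.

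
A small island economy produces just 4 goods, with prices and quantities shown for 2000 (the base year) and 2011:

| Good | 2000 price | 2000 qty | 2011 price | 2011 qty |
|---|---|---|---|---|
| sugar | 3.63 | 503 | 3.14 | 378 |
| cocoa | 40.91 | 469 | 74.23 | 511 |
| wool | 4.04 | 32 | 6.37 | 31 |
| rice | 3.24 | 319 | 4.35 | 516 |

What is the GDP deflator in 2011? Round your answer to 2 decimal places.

Nominal GDP 2011 = 3.14·378 + 74.23·511 + 6.37·31 + 4.35·516 = 41560.52.
Real GDP 2011 (at 2000 prices) = 3.63·378 + 40.91·511 + 4.04·31 + 3.24·516 = 24074.23.
Deflator = Nominal/Real × 100 = 41560.52/24074.23 × 100 = 172.635.

172.63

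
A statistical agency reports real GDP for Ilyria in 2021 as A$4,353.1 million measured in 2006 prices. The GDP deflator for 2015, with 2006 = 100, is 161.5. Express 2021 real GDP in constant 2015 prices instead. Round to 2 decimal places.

A$7,030.26 million

Real GDP in 2015 prices = Real GDP in 2006 prices × (P_2015/P_2006) = 4353.1 × 1.615 = 7030.26.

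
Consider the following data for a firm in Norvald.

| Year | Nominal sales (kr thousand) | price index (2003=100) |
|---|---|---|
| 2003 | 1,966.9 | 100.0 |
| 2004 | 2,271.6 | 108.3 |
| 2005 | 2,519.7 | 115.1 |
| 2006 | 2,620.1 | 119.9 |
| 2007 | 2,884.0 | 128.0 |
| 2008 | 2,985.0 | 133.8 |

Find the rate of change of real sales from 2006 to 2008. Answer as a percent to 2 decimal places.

Real sales 2006 = 2620.1/1.199 = 2185.24.
Real sales 2008 = 2985.0/1.338 = 2230.94.
Change = 2230.94/2185.24 − 1 = 0.0209.

2.09%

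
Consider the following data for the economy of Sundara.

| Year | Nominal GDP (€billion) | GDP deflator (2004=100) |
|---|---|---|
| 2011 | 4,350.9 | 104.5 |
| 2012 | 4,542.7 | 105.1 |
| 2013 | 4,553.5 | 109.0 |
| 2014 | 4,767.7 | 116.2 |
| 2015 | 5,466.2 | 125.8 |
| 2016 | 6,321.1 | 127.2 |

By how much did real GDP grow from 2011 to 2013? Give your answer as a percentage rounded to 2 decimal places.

0.34%

Real GDP 2011 = 4350.9/1.045 = 4163.54.
Real GDP 2013 = 4553.5/1.090 = 4177.52.
Change = 4177.52/4163.54 − 1 = 0.0034.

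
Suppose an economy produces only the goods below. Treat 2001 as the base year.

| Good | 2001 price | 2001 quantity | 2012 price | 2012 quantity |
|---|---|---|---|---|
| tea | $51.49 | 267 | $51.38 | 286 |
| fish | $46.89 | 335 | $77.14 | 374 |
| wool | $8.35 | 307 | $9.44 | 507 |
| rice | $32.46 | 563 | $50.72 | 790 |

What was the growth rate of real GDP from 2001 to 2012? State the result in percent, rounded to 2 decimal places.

23.55%

Real GDP 2001 = Nominal GDP 2001 = 51.49·267 + 46.89·335 + 8.35·307 + 32.46·563 = 50294.41.
Real GDP 2012 (at 2001 prices) = 51.49·286 + 46.89·374 + 8.35·507 + 32.46·790 = 62139.85.
Real growth = 62139.85/50294.41 − 1 = 0.2355.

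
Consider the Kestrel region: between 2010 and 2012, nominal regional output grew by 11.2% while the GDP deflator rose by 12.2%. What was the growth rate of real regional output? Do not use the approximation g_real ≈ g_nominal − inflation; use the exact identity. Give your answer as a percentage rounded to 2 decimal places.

-0.89%

(1 + g_nom) = (1 + g_real)(1 + π), so g_real = 1.1120 / 1.1220 − 1 = -0.00891.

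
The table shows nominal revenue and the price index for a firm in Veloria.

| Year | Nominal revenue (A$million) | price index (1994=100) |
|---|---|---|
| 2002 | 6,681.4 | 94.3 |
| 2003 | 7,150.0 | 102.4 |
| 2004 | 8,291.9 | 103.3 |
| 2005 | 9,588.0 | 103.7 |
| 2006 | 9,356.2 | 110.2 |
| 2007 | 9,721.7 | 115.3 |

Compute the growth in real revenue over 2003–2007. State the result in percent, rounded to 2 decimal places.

Real revenue 2003 = 7150.0/1.024 = 6982.42.
Real revenue 2007 = 9721.7/1.153 = 8431.66.
Change = 8431.66/6982.42 − 1 = 0.2076.

20.76%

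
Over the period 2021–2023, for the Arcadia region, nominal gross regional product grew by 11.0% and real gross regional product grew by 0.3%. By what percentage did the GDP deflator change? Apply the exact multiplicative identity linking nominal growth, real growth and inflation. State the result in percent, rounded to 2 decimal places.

(1 + g_nom) = (1 + g_real)(1 + π), so π = 1.1100 / 1.0030 − 1 = 0.10668.

10.67%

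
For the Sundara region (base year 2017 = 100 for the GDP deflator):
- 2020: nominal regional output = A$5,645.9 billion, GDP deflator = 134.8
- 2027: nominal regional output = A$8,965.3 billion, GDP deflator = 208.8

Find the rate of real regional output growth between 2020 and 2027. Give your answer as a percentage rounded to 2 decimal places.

Real regional output 2020 = 5645.9 / 1.348 = 4188.35.
Real regional output 2027 = 8965.3 / 2.088 = 4293.73.
Real growth = 4293.73 / 4188.35 − 1 = 0.0252.

2.52%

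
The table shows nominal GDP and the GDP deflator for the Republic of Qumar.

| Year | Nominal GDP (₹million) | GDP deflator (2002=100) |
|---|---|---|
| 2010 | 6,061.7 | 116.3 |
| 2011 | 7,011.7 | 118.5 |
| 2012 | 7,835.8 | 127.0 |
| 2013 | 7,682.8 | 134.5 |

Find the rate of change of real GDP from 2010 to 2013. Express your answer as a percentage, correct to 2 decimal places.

9.59%

Real GDP 2010 = 6061.7/1.163 = 5212.12.
Real GDP 2013 = 7682.8/1.345 = 5712.12.
Change = 5712.12/5212.12 − 1 = 0.0959.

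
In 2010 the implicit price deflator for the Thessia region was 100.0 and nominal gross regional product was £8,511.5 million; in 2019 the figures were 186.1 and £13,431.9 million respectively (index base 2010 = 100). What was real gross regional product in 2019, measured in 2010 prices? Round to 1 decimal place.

Real gross regional product = Nominal / (implicit price deflator/100) = 13431.9 / 1.861 = 7217.57.

£7,217.6 million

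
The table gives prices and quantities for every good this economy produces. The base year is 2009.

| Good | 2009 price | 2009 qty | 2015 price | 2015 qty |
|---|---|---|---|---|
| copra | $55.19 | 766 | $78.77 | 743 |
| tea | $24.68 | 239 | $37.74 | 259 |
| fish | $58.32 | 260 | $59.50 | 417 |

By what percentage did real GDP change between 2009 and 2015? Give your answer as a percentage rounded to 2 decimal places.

13.23%

Real GDP 2009 = Nominal GDP 2009 = 55.19·766 + 24.68·239 + 58.32·260 = 63337.26.
Real GDP 2015 (at 2009 prices) = 55.19·743 + 24.68·259 + 58.32·417 = 71717.73.
Real growth = 71717.73/63337.26 − 1 = 0.1323.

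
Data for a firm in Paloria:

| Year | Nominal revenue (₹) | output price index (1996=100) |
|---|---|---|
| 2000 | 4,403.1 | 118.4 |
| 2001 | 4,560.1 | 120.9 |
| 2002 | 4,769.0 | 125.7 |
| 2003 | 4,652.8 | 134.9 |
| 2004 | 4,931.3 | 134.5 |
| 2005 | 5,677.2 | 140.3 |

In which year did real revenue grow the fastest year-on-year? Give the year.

2005

2001: real = 4560.1/1.209 = 3771.79; growth vs 2000 (3718.83) = 1.42%.
2002: real = 4769.0/1.257 = 3793.95; growth vs 2001 (3771.79) = 0.59%.
2003: real = 4652.8/1.349 = 3449.07; growth vs 2002 (3793.95) = -9.09%.
2004: real = 4931.3/1.345 = 3666.39; growth vs 2003 (3449.07) = 6.30%.
2005: real = 5677.2/1.403 = 4046.47; growth vs 2004 (3666.39) = 10.37%.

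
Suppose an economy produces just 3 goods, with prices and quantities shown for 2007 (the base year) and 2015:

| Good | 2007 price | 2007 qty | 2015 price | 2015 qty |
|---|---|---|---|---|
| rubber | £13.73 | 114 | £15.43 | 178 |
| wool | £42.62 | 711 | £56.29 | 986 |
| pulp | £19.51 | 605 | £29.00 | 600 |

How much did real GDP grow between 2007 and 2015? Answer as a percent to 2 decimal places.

28.63%

Real GDP 2007 = Nominal GDP 2007 = 13.73·114 + 42.62·711 + 19.51·605 = 43671.59.
Real GDP 2015 (at 2007 prices) = 13.73·178 + 42.62·986 + 19.51·600 = 56173.26.
Real growth = 56173.26/43671.59 − 1 = 0.2863.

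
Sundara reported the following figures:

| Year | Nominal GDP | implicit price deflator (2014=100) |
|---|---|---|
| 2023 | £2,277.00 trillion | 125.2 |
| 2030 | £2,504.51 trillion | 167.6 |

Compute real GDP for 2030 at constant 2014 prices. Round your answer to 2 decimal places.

Real GDP = Nominal / (implicit price deflator/100) = 2504.51 / 1.676 = 1494.34.

£1,494.34 trillion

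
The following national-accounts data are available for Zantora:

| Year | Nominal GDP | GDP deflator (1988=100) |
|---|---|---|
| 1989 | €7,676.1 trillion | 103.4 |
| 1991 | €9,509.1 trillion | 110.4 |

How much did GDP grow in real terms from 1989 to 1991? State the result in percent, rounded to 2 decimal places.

Real GDP 1989 = 7676.1 / 1.034 = 7423.69.
Real GDP 1991 = 9509.1 / 1.104 = 8613.32.
Real growth = 8613.32 / 7423.69 − 1 = 0.1602.

16.02%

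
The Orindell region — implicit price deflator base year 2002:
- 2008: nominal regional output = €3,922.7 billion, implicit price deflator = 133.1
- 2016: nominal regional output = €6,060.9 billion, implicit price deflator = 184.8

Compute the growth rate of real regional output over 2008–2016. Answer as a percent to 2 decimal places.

Real regional output 2008 = 3922.7 / 1.331 = 2947.18.
Real regional output 2016 = 6060.9 / 1.848 = 3279.71.
Real growth = 3279.71 / 2947.18 − 1 = 0.1128.

11.28%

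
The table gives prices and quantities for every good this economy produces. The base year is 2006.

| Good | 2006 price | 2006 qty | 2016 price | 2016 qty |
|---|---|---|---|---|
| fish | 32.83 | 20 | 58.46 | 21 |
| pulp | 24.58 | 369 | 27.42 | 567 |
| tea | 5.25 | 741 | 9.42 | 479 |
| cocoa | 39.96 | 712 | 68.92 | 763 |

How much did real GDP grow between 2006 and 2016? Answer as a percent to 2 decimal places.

13.22%

Real GDP 2006 = Nominal GDP 2006 = 32.83·20 + 24.58·369 + 5.25·741 + 39.96·712 = 42068.39.
Real GDP 2016 (at 2006 prices) = 32.83·21 + 24.58·567 + 5.25·479 + 39.96·763 = 47630.52.
Real growth = 47630.52/42068.39 − 1 = 0.1322.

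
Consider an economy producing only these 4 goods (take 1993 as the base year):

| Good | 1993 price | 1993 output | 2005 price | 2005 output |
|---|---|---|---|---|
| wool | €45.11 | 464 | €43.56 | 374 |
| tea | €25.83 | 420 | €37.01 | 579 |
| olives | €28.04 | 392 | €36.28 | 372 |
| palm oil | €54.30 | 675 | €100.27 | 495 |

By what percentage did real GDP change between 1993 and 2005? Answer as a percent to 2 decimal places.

-12.95%

Real GDP 1993 = Nominal GDP 1993 = 45.11·464 + 25.83·420 + 28.04·392 + 54.30·675 = 79423.82.
Real GDP 2005 (at 1993 prices) = 45.11·374 + 25.83·579 + 28.04·372 + 54.30·495 = 69136.09.
Real growth = 69136.09/79423.82 − 1 = -0.1295.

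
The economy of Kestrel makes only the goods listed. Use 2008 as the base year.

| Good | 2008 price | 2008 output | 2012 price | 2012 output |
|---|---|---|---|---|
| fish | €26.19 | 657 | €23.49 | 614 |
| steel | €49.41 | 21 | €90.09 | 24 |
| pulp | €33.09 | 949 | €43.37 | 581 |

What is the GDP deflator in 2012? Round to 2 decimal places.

114.50

Nominal GDP 2012 = 23.49·614 + 90.09·24 + 43.37·581 = 41782.99.
Real GDP 2012 (at 2008 prices) = 26.19·614 + 49.41·24 + 33.09·581 = 36491.79.
Deflator = Nominal/Real × 100 = 41782.99/36491.79 × 100 = 114.500.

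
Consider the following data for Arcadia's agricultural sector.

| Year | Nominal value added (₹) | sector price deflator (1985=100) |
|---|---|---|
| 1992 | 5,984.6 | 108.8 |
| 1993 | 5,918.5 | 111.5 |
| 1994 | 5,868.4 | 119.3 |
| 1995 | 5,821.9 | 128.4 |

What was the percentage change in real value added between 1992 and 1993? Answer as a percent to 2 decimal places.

Real value added 1992 = 5984.6/1.088 = 5500.55.
Real value added 1993 = 5918.5/1.115 = 5308.07.
Change = 5308.07/5500.55 − 1 = -0.0350.

-3.50%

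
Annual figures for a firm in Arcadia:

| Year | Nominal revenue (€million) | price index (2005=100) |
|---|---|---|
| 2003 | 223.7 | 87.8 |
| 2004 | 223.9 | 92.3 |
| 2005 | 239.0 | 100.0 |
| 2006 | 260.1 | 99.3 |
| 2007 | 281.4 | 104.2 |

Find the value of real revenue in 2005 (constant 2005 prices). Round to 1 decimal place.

€239.0 million

Real revenue 2005 = 239.0 / 1.000 = 239.00.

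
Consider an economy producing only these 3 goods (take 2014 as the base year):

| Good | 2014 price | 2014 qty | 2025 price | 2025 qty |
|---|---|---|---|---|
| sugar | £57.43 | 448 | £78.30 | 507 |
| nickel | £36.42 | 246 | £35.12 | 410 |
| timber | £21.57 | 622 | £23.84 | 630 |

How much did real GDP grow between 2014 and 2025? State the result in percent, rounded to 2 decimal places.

19.82%

Real GDP 2014 = Nominal GDP 2014 = 57.43·448 + 36.42·246 + 21.57·622 = 48104.50.
Real GDP 2025 (at 2014 prices) = 57.43·507 + 36.42·410 + 21.57·630 = 57638.31.
Real growth = 57638.31/48104.50 − 1 = 0.1982.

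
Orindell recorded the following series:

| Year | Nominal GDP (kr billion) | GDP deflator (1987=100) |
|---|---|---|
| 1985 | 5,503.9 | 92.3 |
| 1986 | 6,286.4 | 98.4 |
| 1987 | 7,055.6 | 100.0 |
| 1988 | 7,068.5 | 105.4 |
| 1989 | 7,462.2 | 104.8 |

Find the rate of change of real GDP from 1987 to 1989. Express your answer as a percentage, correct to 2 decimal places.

0.92%

Real GDP 1987 = 7055.6/1.000 = 7055.60.
Real GDP 1989 = 7462.2/1.048 = 7120.42.
Change = 7120.42/7055.60 − 1 = 0.0092.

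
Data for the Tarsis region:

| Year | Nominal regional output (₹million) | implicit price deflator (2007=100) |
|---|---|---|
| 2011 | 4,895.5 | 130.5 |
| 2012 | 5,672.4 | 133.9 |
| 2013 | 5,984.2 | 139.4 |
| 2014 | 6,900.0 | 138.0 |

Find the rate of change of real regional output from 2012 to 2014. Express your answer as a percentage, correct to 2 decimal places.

18.03%

Real regional output 2012 = 5672.4/1.339 = 4236.30.
Real regional output 2014 = 6900.0/1.380 = 5000.00.
Change = 5000.00/4236.30 − 1 = 0.1803.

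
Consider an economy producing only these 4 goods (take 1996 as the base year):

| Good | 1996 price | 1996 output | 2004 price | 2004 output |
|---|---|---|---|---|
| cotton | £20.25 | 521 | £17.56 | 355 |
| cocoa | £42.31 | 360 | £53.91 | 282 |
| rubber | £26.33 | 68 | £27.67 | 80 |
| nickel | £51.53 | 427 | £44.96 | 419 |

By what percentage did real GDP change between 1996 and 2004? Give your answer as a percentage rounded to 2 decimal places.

Real GDP 1996 = Nominal GDP 1996 = 20.25·521 + 42.31·360 + 26.33·68 + 51.53·427 = 49575.60.
Real GDP 2004 (at 1996 prices) = 20.25·355 + 42.31·282 + 26.33·80 + 51.53·419 = 42817.64.
Real growth = 42817.64/49575.60 − 1 = -0.1363.

-13.63%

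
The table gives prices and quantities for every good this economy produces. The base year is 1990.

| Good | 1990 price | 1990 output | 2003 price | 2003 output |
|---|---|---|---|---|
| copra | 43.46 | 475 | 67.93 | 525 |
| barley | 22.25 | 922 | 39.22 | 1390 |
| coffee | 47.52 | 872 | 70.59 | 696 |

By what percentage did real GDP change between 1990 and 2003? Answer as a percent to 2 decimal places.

5.11%

Real GDP 1990 = Nominal GDP 1990 = 43.46·475 + 22.25·922 + 47.52·872 = 82595.44.
Real GDP 2003 (at 1990 prices) = 43.46·525 + 22.25·1390 + 47.52·696 = 86817.92.
Real growth = 86817.92/82595.44 − 1 = 0.0511.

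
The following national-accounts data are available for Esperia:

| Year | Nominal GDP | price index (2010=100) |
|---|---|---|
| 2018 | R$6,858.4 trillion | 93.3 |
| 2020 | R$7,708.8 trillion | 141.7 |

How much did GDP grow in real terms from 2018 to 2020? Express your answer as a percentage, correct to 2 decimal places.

-25.99%

Deflate each year: 2018 → 6858.4/0.933 = 7350.91; 2020 → 7708.8/1.417 = 5440.23.
So real GDP changed by 5440.23/7350.91 − 1 = -0.2599, i.e. -25.99%.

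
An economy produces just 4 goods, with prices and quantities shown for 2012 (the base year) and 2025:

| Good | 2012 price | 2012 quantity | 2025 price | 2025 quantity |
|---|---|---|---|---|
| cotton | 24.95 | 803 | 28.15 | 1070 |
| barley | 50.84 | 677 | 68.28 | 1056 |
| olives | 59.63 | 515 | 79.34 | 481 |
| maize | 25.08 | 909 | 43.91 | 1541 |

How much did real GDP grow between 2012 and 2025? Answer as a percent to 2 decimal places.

Real GDP 2012 = Nominal GDP 2012 = 24.95·803 + 50.84·677 + 59.63·515 + 25.08·909 = 107960.70.
Real GDP 2025 (at 2012 prices) = 24.95·1070 + 50.84·1056 + 59.63·481 + 25.08·1541 = 147713.85.
Real growth = 147713.85/107960.70 − 1 = 0.3682.

36.82%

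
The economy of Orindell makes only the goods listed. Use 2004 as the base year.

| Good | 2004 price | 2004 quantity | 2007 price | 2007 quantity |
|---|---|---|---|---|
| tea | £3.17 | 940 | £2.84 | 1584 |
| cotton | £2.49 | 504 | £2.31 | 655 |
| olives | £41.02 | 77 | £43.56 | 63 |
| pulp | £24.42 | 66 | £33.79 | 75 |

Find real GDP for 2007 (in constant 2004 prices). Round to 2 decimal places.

Real GDP 2007 = Σ (p_2004 × q_2007) = 3.17·1584 + 2.49·655 + 41.02·63 + 24.42·75 = 11067.99.

£11067.99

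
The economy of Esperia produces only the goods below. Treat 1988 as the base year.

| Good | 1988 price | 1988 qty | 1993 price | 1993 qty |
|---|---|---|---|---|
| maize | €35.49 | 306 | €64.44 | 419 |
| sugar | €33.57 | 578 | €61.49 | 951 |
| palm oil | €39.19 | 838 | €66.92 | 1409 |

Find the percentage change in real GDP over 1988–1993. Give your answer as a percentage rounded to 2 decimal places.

61.66%

Real GDP 1988 = Nominal GDP 1988 = 35.49·306 + 33.57·578 + 39.19·838 = 63104.62.
Real GDP 1993 (at 1988 prices) = 35.49·419 + 33.57·951 + 39.19·1409 = 102014.09.
Real growth = 102014.09/63104.62 − 1 = 0.6166.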